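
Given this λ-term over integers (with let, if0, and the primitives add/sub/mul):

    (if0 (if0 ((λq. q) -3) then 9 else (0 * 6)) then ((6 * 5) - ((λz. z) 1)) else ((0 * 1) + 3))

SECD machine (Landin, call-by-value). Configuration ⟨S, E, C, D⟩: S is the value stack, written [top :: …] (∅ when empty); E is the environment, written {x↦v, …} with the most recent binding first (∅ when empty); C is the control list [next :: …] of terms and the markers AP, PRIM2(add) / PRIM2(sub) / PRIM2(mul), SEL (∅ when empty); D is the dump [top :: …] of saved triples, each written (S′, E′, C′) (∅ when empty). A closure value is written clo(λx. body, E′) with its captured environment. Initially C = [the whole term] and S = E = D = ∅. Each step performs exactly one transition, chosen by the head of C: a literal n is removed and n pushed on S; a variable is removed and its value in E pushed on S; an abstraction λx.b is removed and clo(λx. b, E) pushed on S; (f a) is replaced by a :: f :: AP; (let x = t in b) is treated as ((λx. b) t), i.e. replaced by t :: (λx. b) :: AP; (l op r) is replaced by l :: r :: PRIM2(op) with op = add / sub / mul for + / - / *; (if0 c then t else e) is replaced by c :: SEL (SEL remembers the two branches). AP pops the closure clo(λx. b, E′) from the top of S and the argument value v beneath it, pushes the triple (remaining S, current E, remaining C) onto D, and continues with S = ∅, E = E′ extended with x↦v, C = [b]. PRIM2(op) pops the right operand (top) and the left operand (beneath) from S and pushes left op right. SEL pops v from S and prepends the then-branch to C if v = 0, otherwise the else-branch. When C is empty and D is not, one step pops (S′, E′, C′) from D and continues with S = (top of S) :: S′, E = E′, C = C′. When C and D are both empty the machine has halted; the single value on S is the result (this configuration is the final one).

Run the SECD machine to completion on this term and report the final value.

[0] [S=∅ | E=∅ | C=[(if0 (if0 ((λq. q) -3) then 9 else (0 * 6)) then ((6 * 5) - ((λz. z) 1)) else ((0 * 1) + 3))] | D=∅]
[1] [S=∅ | E=∅ | C=[(if0 ((λq. q) -3) then 9 else (0 * 6)) :: SEL] | D=∅]
[2] [S=∅ | E=∅ | C=[((λq. q) -3) :: SEL :: SEL] | D=∅]
[3] [S=∅ | E=∅ | C=[-3 :: (λq. q) :: AP :: SEL :: SEL] | D=∅]
[4] [S=[-3] | E=∅ | C=[(λq. q) :: AP :: SEL :: SEL] | D=∅]
[5] [S=[clo(λq. q, ∅) :: -3] | E=∅ | C=[AP :: SEL :: SEL] | D=∅]
[6] [S=∅ | E={q↦-3} | C=[q] | D=[(∅, ∅, [SEL :: SEL])]]
[7] [S=[-3] | E={q↦-3} | C=∅ | D=[(∅, ∅, [SEL :: SEL])]]
[8] [S=[-3] | E=∅ | C=[SEL :: SEL] | D=∅]
[9] [S=∅ | E=∅ | C=[(0 * 6) :: SEL] | D=∅]
[10] [S=∅ | E=∅ | C=[0 :: 6 :: PRIM2(mul) :: SEL] | D=∅]
[11] [S=[0] | E=∅ | C=[6 :: PRIM2(mul) :: SEL] | D=∅]
[12] [S=[6 :: 0] | E=∅ | C=[PRIM2(mul) :: SEL] | D=∅]
[13] [S=[0] | E=∅ | C=[SEL] | D=∅]
[14] [S=∅ | E=∅ | C=[((6 * 5) - ((λz. z) 1))] | D=∅]
[15] [S=∅ | E=∅ | C=[(6 * 5) :: ((λz. z) 1) :: PRIM2(sub)] | D=∅]
[16] [S=∅ | E=∅ | C=[6 :: 5 :: PRIM2(mul) :: ((λz. z) 1) :: PRIM2(sub)] | D=∅]
[17] [S=[6] | E=∅ | C=[5 :: PRIM2(mul) :: ((λz. z) 1) :: PRIM2(sub)] | D=∅]
[18] [S=[5 :: 6] | E=∅ | C=[PRIM2(mul) :: ((λz. z) 1) :: PRIM2(sub)] | D=∅]
[19] [S=[30] | E=∅ | C=[((λz. z) 1) :: PRIM2(sub)] | D=∅]
[20] [S=[30] | E=∅ | C=[1 :: (λz. z) :: AP :: PRIM2(sub)] | D=∅]
[21] [S=[1 :: 30] | E=∅ | C=[(λz. z) :: AP :: PRIM2(sub)] | D=∅]
[22] [S=[clo(λz. z, ∅) :: 1 :: 30] | E=∅ | C=[AP :: PRIM2(sub)] | D=∅]
[23] [S=∅ | E={z↦1} | C=[z] | D=[([30], ∅, [PRIM2(sub)])]]
[24] [S=[1] | E={z↦1} | C=∅ | D=[([30], ∅, [PRIM2(sub)])]]
[25] [S=[1 :: 30] | E=∅ | C=[PRIM2(sub)] | D=∅]
[26] [S=[29] | E=∅ | C=∅ | D=∅]
→ final value 29

Answer: 29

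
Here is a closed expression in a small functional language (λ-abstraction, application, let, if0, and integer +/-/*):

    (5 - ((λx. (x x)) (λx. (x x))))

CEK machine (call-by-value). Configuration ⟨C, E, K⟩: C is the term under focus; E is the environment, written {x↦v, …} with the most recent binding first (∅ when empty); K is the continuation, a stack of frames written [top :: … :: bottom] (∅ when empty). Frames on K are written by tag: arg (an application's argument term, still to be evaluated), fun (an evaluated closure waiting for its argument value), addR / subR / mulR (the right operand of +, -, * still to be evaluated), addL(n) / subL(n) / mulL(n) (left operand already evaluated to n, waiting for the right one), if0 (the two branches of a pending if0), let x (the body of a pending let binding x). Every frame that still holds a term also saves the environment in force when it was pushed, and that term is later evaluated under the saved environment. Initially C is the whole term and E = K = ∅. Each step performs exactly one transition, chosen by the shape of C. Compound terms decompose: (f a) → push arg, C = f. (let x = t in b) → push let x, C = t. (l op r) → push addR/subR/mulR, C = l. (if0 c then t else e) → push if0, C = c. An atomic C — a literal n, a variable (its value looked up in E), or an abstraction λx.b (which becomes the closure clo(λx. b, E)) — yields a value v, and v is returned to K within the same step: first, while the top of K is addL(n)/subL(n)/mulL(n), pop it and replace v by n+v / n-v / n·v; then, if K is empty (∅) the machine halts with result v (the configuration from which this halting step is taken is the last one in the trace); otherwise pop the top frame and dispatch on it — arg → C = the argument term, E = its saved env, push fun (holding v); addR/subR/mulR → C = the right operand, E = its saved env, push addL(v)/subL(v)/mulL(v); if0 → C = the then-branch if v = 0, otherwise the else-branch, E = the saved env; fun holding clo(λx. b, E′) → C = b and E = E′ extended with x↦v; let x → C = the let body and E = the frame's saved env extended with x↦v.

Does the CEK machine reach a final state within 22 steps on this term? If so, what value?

t=0: ⟨C=(5 - ((λx. (x x)) (λx. (x x)))); E=∅; K=∅⟩
t=1: ⟨C=5; E=∅; K=[subR]⟩
t=2: ⟨C=((λx. (x x)) (λx. (x x))); E=∅; K=[subL(5)]⟩
t=3: ⟨C=(λx. (x x)); E=∅; K=[arg :: subL(5)]⟩
t=4: ⟨C=(λx. (x x)); E=∅; K=[fun :: subL(5)]⟩
t=5: ⟨C=(x x); E={x↦clo(λx. (x x), ∅)}; K=[subL(5)]⟩
t=6: ⟨C=x; E={x↦clo(λx. (x x), ∅)}; K=[arg :: subL(5)]⟩
t=7: ⟨C=x; E={x↦clo(λx. (x x), ∅)}; K=[fun :: subL(5)]⟩
… configuration repeats with period 3 (steps 5–7 recur indefinitely) …

Answer: DIVERGES (no final state within 22 steps)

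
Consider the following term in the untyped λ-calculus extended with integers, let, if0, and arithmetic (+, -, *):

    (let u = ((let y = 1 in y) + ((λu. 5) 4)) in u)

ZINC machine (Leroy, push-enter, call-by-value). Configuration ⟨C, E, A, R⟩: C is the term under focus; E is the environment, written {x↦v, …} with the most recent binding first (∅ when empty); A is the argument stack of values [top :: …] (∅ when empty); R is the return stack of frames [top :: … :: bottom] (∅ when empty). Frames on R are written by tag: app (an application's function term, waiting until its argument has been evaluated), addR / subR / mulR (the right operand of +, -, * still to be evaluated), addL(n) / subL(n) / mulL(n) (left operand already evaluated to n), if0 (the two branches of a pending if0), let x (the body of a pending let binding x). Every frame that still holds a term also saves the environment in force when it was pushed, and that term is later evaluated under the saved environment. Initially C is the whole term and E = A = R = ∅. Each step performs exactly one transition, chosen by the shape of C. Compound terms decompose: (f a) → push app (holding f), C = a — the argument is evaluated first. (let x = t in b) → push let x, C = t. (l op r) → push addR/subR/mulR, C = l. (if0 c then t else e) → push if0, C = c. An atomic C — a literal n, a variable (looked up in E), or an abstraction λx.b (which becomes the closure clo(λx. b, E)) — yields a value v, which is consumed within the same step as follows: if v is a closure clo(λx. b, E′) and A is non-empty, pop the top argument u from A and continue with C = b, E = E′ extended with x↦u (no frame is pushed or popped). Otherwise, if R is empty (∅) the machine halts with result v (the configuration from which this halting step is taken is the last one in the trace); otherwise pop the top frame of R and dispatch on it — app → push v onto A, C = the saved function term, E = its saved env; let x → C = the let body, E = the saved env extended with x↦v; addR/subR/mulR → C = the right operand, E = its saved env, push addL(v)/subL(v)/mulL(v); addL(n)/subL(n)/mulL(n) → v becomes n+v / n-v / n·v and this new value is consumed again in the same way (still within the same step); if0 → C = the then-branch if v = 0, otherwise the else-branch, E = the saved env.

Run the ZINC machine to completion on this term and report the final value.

step 0: [C=(let u = ((let y = 1 in y) + ((λu. 5) 4)) in u) | E=∅ | A=∅ | R=∅]
step 1: [C=((let y = 1 in y) + ((λu. 5) 4)) | E=∅ | A=∅ | R=[let u]]
step 2: [C=(let y = 1 in y) | E=∅ | A=∅ | R=[addR :: let u]]
step 3: [C=1 | E=∅ | A=∅ | R=[let y :: addR :: let u]]
step 4: [C=y | E={y↦1} | A=∅ | R=[addR :: let u]]
step 5: [C=((λu. 5) 4) | E=∅ | A=∅ | R=[addL(1) :: let u]]
step 6: [C=4 | E=∅ | A=∅ | R=[app :: addL(1) :: let u]]
step 7: [C=(λu. 5) | E=∅ | A=[4] | R=[addL(1) :: let u]]
step 8: [C=5 | E={u↦4} | A=∅ | R=[addL(1) :: let u]]
step 9: [C=u | E={u↦6} | A=∅ | R=∅]
→ final value 6

Answer: 6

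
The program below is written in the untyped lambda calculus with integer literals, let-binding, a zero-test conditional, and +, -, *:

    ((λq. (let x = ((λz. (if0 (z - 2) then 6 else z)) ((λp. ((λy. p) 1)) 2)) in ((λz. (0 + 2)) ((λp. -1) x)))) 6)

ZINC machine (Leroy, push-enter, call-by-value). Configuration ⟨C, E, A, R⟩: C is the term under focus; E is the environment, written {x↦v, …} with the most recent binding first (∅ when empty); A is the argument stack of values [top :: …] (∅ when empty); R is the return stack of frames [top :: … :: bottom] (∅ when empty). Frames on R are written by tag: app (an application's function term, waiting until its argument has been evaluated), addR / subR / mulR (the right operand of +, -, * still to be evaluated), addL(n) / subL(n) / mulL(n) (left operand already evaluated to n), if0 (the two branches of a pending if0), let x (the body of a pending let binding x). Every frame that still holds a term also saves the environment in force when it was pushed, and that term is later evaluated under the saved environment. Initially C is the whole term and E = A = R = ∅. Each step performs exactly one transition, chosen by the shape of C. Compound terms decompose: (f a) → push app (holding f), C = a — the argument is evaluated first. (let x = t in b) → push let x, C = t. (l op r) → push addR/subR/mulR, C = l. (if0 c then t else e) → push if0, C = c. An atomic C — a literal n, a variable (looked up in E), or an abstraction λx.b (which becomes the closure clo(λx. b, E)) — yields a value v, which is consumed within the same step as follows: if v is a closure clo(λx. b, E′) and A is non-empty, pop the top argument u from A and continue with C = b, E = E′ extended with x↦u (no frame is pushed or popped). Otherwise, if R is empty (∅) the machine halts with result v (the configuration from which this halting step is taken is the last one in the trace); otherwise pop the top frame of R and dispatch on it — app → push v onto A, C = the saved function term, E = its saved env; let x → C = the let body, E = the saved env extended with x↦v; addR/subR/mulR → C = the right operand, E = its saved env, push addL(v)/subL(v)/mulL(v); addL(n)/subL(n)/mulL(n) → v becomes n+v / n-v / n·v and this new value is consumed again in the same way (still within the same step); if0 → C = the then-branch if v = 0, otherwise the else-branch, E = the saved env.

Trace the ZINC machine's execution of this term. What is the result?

Answer: 2

Execution trace:
[0] <C=((λq. (let x = ((λz. (if0 (z - 2) then 6 else z)) ((λp. ((λy. p) 1)) 2)) in ((λz. (0 + 2)) ((λp. -1) x)))) 6), E=∅, A=∅, R=∅>
[1] <C=6, E=∅, A=∅, R=[app]>
[2] <C=(λq. (let x = ((λz. (if0 (z - 2) then 6 else z)) ((λp. ((λy. p) 1)) 2)) in ((λz. (0 + 2)) ((λp. -1) x)))), E=∅, A=[6], R=∅>
[3] <C=(let x = ((λz. (if0 (z - 2) then 6 else z)) ((λp. ((λy. p) 1)) 2)) in ((λz. (0 + 2)) ((λp. -1) x))), E={q↦6}, A=∅, R=∅>
[4] <C=((λz. (if0 (z - 2) then 6 else z)) ((λp. ((λy. p) 1)) 2)), E={q↦6}, A=∅, R=[let x]>
[5] <C=((λp. ((λy. p) 1)) 2), E={q↦6}, A=∅, R=[app :: let x]>
[6] <C=2, E={q↦6}, A=∅, R=[app :: app :: let x]>
[7] <C=(λp. ((λy. p) 1)), E={q↦6}, A=[2], R=[app :: let x]>
[8] <C=((λy. p) 1), E={p↦2, q↦6}, A=∅, R=[app :: let x]>
[9] <C=1, E={p↦2, q↦6}, A=∅, R=[app :: app :: let x]>
[10] <C=(λy. p), E={p↦2, q↦6}, A=[1], R=[app :: let x]>
[11] <C=p, E={y↦1, p↦2, q↦6}, A=∅, R=[app :: let x]>
[12] <C=(λz. (if0 (z - 2) then 6 else z)), E={q↦6}, A=[2], R=[let x]>
[13] <C=(if0 (z - 2) then 6 else z), E={z↦2, q↦6}, A=∅, R=[let x]>
[14] <C=(z - 2), E={z↦2, q↦6}, A=∅, R=[if0 :: let x]>
[15] <C=z, E={z↦2, q↦6}, A=∅, R=[subR :: if0 :: let x]>
[16] <C=2, E={z↦2, q↦6}, A=∅, R=[subL(2) :: if0 :: let x]>
[17] <C=6, E={z↦2, q↦6}, A=∅, R=[let x]>
[18] <C=((λz. (0 + 2)) ((λp. -1) x)), E={x↦6, q↦6}, A=∅, R=∅>
[19] <C=((λp. -1) x), E={x↦6, q↦6}, A=∅, R=[app]>
[20] <C=x, E={x↦6, q↦6}, A=∅, R=[app :: app]>
[21] <C=(λp. -1), E={x↦6, q↦6}, A=[6], R=[app]>
[22] <C=-1, E={p↦6, x↦6, q↦6}, A=∅, R=[app]>
[23] <C=(λz. (0 + 2)), E={x↦6, q↦6}, A=[-1], R=∅>
[24] <C=(0 + 2), E={z↦-1, x↦6, q↦6}, A=∅, R=∅>
[25] <C=0, E={z↦-1, x↦6, q↦6}, A=∅, R=[addR]>
[26] <C=2, E={z↦-1, x↦6, q↦6}, A=∅, R=[addL(0)]>
→ final value 2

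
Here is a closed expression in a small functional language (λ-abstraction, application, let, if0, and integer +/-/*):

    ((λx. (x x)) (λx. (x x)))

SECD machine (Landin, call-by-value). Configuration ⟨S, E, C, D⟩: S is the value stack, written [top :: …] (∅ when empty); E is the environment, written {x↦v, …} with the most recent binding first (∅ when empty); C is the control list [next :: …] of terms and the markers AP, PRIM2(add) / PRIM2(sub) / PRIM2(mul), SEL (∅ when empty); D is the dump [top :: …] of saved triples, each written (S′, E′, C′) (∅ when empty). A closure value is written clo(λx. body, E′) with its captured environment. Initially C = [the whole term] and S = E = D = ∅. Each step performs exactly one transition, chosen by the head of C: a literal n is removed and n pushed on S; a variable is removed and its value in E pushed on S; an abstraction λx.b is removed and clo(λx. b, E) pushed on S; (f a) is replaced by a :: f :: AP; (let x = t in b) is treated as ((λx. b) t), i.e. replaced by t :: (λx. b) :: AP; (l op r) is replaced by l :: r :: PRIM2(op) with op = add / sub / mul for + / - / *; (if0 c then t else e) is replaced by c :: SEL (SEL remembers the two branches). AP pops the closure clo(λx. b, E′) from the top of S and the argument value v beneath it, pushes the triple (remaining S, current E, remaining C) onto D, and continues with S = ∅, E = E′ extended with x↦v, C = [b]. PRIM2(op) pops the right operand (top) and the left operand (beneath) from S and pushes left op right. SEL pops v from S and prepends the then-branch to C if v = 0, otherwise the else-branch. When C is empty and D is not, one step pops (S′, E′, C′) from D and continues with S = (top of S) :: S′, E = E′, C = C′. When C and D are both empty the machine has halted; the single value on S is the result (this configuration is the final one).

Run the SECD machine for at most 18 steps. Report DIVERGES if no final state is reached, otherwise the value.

Answer: DIVERGES (no final state within 18 steps)

Machine steps:
[0] [S=∅ | E=∅ | C=[((λx. (x x)) (λx. (x x)))] | D=∅]
[1] [S=∅ | E=∅ | C=[(λx. (x x)) :: (λx. (x x)) :: AP] | D=∅]
[2] [S=[clo(λx. (x x), ∅)] | E=∅ | C=[(λx. (x x)) :: AP] | D=∅]
[3] [S=[clo(λx. (x x), ∅) :: clo(λx. (x x), ∅)] | E=∅ | C=[AP] | D=∅]
[4] [S=∅ | E={x↦clo(λx. (x x), ∅)} | C=[(x x)] | D=[(∅, ∅, ∅)]]
[5] [S=∅ | E={x↦clo(λx. (x x), ∅)} | C=[x :: x :: AP] | D=[(∅, ∅, ∅)]]
[6] [S=[clo(λx. (x x), ∅)] | E={x↦clo(λx. (x x), ∅)} | C=[x :: AP] | D=[(∅, ∅, ∅)]]
[7] [S=[clo(λx. (x x), ∅) :: clo(λx. (x x), ∅)] | E={x↦clo(λx. (x x), ∅)} | C=[AP] | D=[(∅, ∅, ∅)]]
[8] [S=∅ | E={x↦clo(λx. (x x), ∅)} | C=[(x x)] | D=[(∅, {x↦clo(λx. (x x), ∅)}, ∅) :: (∅, ∅, ∅)]]
[9] [S=∅ | E={x↦clo(λx. (x x), ∅)} | C=[x :: x :: AP] | D=[(∅, {x↦clo(λx. (x x), ∅)}, ∅) :: (∅, ∅, ∅)]]
[10] [S=[clo(λx. (x x), ∅)] | E={x↦clo(λx. (x x), ∅)} | C=[x :: AP] | D=[(∅, {x↦clo(λx. (x x), ∅)}, ∅) :: (∅, ∅, ∅)]]
[11] [S=[clo(λx. (x x), ∅) :: clo(λx. (x x), ∅)] | E={x↦clo(λx. (x x), ∅)} | C=[AP] | D=[(∅, {x↦clo(λx. (x x), ∅)}, ∅) :: (∅, ∅, ∅)]]
[12] [S=∅ | E={x↦clo(λx. (x x), ∅)} | C=[(x x)] | D=[(∅, {x↦clo(λx. (x x), ∅)}, ∅) :: (∅, {x↦clo(λx. (x x), ∅)}, ∅) :: (∅, ∅, ∅)]]
[13] [S=∅ | E={x↦clo(λx. (x x), ∅)} | C=[x :: x :: AP] | D=[(∅, {x↦clo(λx. (x x), ∅)}, ∅) :: (∅, {x↦clo(λx. (x x), ∅)}, ∅) :: (∅, ∅, ∅)]]
[14] [S=[clo(λx. (x x), ∅)] | E={x↦clo(λx. (x x), ∅)} | C=[x :: AP] | D=[(∅, {x↦clo(λx. (x x), ∅)}, ∅) :: (∅, {x↦clo(λx. (x x), ∅)}, ∅) :: (∅, ∅, ∅)]]
[15] [S=[clo(λx. (x x), ∅) :: clo(λx. (x x), ∅)] | E={x↦clo(λx. (x x), ∅)} | C=[AP] | D=[(∅, {x↦clo(λx. (x x), ∅)}, ∅) :: (∅, {x↦clo(λx. (x x), ∅)}, ∅) :: (∅, ∅, ∅)]]
[16] [S=∅ | E={x↦clo(λx. (x x), ∅)} | C=[(x x)] | D=[(∅, {x↦clo(λx. (x x), ∅)}, ∅) :: (∅, {x↦clo(λx. (x x), ∅)}, ∅) :: (∅, {x↦clo(λx. (x x), ∅)}, ∅) :: (∅, ∅, ∅)]]
[17] [S=∅ | E={x↦clo(λx. (x x), ∅)} | C=[x :: x :: AP] | D=[(∅, {x↦clo(λx. (x x), ∅)}, ∅) :: (∅, {x↦clo(λx. (x x), ∅)}, ∅) :: (∅, {x↦clo(λx. (x x), ∅)}, ∅) :: (∅, ∅, ∅)]]
[18] [S=[clo(λx. (x x), ∅)] | E={x↦clo(λx. (x x), ∅)} | C=[x :: AP] | D=[(∅, {x↦clo(λx. (x x), ∅)}, ∅) :: (∅, {x↦clo(λx. (x x), ∅)}, ∅) :: (∅, {x↦clo(λx. (x x), ∅)}, ∅) :: (∅, ∅, ∅)]]
→ 18 transitions taken and the configuration is still not final: no result within 18 steps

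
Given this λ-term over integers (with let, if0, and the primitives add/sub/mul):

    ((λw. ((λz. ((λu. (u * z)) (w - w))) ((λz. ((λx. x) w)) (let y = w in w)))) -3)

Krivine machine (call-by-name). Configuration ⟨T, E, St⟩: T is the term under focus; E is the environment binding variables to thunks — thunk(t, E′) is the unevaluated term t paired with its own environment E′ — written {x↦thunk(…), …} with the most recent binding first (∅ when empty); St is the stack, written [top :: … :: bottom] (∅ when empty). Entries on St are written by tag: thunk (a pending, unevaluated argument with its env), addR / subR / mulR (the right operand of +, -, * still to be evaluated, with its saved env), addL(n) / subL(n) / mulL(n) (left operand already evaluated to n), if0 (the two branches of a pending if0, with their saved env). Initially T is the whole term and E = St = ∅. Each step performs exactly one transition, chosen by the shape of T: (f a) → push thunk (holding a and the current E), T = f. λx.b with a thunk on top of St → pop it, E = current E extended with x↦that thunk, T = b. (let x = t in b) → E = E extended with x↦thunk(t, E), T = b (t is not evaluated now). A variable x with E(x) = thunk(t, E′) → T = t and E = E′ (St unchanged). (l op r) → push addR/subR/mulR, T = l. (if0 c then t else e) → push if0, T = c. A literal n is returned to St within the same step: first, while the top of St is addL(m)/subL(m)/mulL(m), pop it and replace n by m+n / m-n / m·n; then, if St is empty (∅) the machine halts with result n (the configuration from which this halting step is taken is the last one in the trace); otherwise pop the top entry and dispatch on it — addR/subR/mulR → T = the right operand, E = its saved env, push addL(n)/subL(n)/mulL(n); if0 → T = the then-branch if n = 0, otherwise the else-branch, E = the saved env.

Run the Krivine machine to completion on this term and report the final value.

Answer: 0

Machine steps:
[0] [T=((λw. ((λz. ((λu. (u * z)) (w - w))) ((λz. ((λx. x) w)) (let y = w in w)))) -3) | E=∅ | St=∅]
[1] [T=(λw. ((λz. ((λu. (u * z)) (w - w))) ((λz. ((λx. x) w)) (let y = w in w)))) | E=∅ | St=[thunk]]
[2] [T=((λz. ((λu. (u * z)) (w - w))) ((λz. ((λx. x) w)) (let y = w in w))) | E={w↦thunk(-3, ∅)} | St=∅]
[3] [T=(λz. ((λu. (u * z)) (w - w))) | E={w↦thunk(-3, ∅)} | St=[thunk]]
[4] [T=((λu. (u * z)) (w - w)) | E={z↦thunk(((λz. ((λx. x) w)) (let y = w in w)), {w↦thunk(-3, ∅)}), w↦thunk(-3, ∅)} | St=∅]
[5] [T=(λu. (u * z)) | E={z↦thunk(((λz. ((λx. x) w)) (let y = w in w)), {w↦thunk(-3, ∅)}), w↦thunk(-3, ∅)} | St=[thunk]]
[6] [T=(u * z) | E={u↦thunk((w - w), {z↦thunk(((λz. ((λx. x) w)) (let y = w in w)), {w↦thunk(-3, ∅)}), w↦thunk(-3, ∅)}), z↦thunk(((λz. ((λx. x) w)) (let y = w in w)), {w↦thunk(-3, ∅)}), w↦thunk(-3, ∅)} | St=∅]
[7] [T=u | E={u↦thunk((w - w), {z↦thunk(((λz. ((λx. x) w)) (let y = w in w)), {w↦thunk(-3, ∅)}), w↦thunk(-3, ∅)}), z↦thunk(((λz. ((λx. x) w)) (let y = w in w)), {w↦thunk(-3, ∅)}), w↦thunk(-3, ∅)} | St=[mulR]]
[8] [T=(w - w) | E={z↦thunk(((λz. ((λx. x) w)) (let y = w in w)), {w↦thunk(-3, ∅)}), w↦thunk(-3, ∅)} | St=[mulR]]
[9] [T=w | E={z↦thunk(((λz. ((λx. x) w)) (let y = w in w)), {w↦thunk(-3, ∅)}), w↦thunk(-3, ∅)} | St=[subR :: mulR]]
[10] [T=-3 | E=∅ | St=[subR :: mulR]]
[11] [T=w | E={z↦thunk(((λz. ((λx. x) w)) (let y = w in w)), {w↦thunk(-3, ∅)}), w↦thunk(-3, ∅)} | St=[subL(-3) :: mulR]]
[12] [T=-3 | E=∅ | St=[subL(-3) :: mulR]]
[13] [T=z | E={u↦thunk((w - w), {z↦thunk(((λz. ((λx. x) w)) (let y = w in w)), {w↦thunk(-3, ∅)}), w↦thunk(-3, ∅)}), z↦thunk(((λz. ((λx. x) w)) (let y = w in w)), {w↦thunk(-3, ∅)}), w↦thunk(-3, ∅)} | St=[mulL(0)]]
[14] [T=((λz. ((λx. x) w)) (let y = w in w)) | E={w↦thunk(-3, ∅)} | St=[mulL(0)]]
[15] [T=(λz. ((λx. x) w)) | E={w↦thunk(-3, ∅)} | St=[thunk :: mulL(0)]]
[16] [T=((λx. x) w) | E={z↦thunk((let y = w in w), {w↦thunk(-3, ∅)}), w↦thunk(-3, ∅)} | St=[mulL(0)]]
[17] [T=(λx. x) | E={z↦thunk((let y = w in w), {w↦thunk(-3, ∅)}), w↦thunk(-3, ∅)} | St=[thunk :: mulL(0)]]
[18] [T=x | E={x↦thunk(w, {z↦thunk((let y = w in w), {w↦thunk(-3, ∅)}), w↦thunk(-3, ∅)}), z↦thunk((let y = w in w), {w↦thunk(-3, ∅)}), w↦thunk(-3, ∅)} | St=[mulL(0)]]
[19] [T=w | E={z↦thunk((let y = w in w), {w↦thunk(-3, ∅)}), w↦thunk(-3, ∅)} | St=[mulL(0)]]
[20] [T=-3 | E=∅ | St=[mulL(0)]]
→ final value 0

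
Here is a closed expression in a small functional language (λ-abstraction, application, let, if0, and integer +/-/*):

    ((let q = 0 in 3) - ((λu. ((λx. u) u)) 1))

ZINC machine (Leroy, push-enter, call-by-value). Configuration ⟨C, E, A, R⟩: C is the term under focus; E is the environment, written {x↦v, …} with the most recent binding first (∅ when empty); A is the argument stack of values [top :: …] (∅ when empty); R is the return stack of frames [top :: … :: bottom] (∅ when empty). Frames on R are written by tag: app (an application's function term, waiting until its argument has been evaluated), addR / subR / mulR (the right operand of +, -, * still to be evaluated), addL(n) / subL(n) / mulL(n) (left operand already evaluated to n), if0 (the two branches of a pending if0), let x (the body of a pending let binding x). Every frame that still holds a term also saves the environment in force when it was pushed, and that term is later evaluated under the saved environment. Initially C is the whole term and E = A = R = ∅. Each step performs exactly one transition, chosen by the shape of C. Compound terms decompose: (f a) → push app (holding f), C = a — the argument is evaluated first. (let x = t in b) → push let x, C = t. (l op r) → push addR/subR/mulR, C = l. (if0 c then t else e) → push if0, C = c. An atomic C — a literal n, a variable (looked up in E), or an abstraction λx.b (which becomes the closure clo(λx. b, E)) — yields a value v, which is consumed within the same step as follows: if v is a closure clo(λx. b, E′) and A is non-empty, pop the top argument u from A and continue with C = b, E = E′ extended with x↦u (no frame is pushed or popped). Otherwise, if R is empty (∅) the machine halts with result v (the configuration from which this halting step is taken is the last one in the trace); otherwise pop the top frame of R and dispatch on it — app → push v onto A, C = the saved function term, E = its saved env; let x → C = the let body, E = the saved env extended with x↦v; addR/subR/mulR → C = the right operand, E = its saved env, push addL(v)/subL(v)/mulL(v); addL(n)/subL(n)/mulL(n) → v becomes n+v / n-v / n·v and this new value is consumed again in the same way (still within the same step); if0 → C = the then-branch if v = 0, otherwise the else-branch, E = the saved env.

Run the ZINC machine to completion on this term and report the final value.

Answer: 2

Derivation:
[0] [C=((let q = 0 in 3) - ((λu. ((λx. u) u)) 1)) | E=∅ | A=∅ | R=∅]
[1] [C=(let q = 0 in 3) | E=∅ | A=∅ | R=[subR]]
[2] [C=0 | E=∅ | A=∅ | R=[let q :: subR]]
[3] [C=3 | E={q↦0} | A=∅ | R=[subR]]
[4] [C=((λu. ((λx. u) u)) 1) | E=∅ | A=∅ | R=[subL(3)]]
[5] [C=1 | E=∅ | A=∅ | R=[app :: subL(3)]]
[6] [C=(λu. ((λx. u) u)) | E=∅ | A=[1] | R=[subL(3)]]
[7] [C=((λx. u) u) | E={u↦1} | A=∅ | R=[subL(3)]]
[8] [C=u | E={u↦1} | A=∅ | R=[app :: subL(3)]]
[9] [C=(λx. u) | E={u↦1} | A=[1] | R=[subL(3)]]
[10] [C=u | E={x↦1, u↦1} | A=∅ | R=[subL(3)]]
→ final value 2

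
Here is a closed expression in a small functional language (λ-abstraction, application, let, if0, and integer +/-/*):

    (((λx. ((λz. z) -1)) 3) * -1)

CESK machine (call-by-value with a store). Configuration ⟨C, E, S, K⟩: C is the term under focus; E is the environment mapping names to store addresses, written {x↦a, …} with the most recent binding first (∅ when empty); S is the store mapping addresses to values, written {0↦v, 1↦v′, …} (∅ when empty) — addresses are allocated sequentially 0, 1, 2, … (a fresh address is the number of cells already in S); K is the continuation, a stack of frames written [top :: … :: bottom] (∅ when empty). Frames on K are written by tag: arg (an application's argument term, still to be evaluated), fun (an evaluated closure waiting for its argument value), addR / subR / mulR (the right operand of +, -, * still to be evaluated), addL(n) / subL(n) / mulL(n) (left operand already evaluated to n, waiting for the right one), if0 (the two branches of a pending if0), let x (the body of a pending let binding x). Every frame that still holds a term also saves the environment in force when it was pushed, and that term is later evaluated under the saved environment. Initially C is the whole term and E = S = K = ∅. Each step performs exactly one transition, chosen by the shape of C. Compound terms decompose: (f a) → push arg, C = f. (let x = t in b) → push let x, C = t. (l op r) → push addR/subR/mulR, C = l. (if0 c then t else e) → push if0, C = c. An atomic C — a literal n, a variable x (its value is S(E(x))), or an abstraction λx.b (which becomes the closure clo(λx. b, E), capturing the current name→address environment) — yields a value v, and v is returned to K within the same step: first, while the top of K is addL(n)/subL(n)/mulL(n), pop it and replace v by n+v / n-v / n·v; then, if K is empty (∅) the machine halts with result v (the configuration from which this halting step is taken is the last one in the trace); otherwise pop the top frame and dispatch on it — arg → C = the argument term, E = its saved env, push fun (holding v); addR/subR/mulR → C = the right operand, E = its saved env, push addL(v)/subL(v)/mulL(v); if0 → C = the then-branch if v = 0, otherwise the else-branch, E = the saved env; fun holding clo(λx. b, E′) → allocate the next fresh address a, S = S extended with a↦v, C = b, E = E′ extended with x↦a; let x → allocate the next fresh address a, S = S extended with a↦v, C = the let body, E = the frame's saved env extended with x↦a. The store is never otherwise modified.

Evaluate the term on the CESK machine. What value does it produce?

Answer: 1

Execution trace:
step 0: [C=(((λx. ((λz. z) -1)) 3) * -1) | E=∅ | S=∅ | K=∅]
step 1: [C=((λx. ((λz. z) -1)) 3) | E=∅ | S=∅ | K=[mulR]]
step 2: [C=(λx. ((λz. z) -1)) | E=∅ | S=∅ | K=[arg :: mulR]]
step 3: [C=3 | E=∅ | S=∅ | K=[fun :: mulR]]
step 4: [C=((λz. z) -1) | E={x↦0} | S={0↦3} | K=[mulR]]
step 5: [C=(λz. z) | E={x↦0} | S={0↦3} | K=[arg :: mulR]]
step 6: [C=-1 | E={x↦0} | S={0↦3} | K=[fun :: mulR]]
step 7: [C=z | E={z↦1, x↦0} | S={0↦3, 1↦-1} | K=[mulR]]
step 8: [C=-1 | E=∅ | S={0↦3, 1↦-1} | K=[mulL(-1)]]
→ final value 1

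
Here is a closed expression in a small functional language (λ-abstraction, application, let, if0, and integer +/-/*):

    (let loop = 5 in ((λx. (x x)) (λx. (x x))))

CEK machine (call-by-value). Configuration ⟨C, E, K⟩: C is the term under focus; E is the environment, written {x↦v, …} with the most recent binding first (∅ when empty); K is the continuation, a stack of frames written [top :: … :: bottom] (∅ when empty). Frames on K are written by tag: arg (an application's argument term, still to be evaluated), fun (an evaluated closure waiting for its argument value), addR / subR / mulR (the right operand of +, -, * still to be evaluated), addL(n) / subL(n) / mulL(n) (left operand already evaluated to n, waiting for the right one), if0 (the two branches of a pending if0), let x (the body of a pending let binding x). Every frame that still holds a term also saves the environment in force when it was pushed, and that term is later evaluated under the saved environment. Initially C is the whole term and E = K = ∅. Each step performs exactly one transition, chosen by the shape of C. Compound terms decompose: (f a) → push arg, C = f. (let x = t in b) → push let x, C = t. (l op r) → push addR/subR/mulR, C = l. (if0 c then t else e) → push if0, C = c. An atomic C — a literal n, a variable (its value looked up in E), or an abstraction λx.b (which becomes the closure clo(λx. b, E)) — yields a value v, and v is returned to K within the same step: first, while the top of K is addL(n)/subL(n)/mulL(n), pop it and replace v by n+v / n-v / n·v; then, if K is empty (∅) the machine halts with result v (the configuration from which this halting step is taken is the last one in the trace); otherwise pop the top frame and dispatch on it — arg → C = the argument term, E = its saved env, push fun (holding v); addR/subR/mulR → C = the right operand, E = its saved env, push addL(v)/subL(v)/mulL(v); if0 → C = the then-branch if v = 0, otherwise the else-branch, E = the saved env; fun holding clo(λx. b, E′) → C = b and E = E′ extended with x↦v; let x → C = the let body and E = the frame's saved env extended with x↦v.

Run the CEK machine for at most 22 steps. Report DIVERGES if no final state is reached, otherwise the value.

t=0: <C=(let loop = 5 in ((λx. (x x)) (λx. (x x)))), E=∅, K=∅>
t=1: <C=5, E=∅, K=[let loop]>
t=2: <C=((λx. (x x)) (λx. (x x))), E={loop↦5}, K=∅>
t=3: <C=(λx. (x x)), E={loop↦5}, K=[arg]>
t=4: <C=(λx. (x x)), E={loop↦5}, K=[fun]>
t=5: <C=(x x), E={x↦clo(λx. (x x), {loop↦5}), loop↦5}, K=∅>
t=6: <C=x, E={x↦clo(λx. (x x), {loop↦5}), loop↦5}, K=[arg]>
t=7: <C=x, E={x↦clo(λx. (x x), {loop↦5}), loop↦5}, K=[fun]>
… configuration repeats with period 3 (steps 5–7 recur indefinitely) …

Answer: DIVERGES (no final state within 22 steps)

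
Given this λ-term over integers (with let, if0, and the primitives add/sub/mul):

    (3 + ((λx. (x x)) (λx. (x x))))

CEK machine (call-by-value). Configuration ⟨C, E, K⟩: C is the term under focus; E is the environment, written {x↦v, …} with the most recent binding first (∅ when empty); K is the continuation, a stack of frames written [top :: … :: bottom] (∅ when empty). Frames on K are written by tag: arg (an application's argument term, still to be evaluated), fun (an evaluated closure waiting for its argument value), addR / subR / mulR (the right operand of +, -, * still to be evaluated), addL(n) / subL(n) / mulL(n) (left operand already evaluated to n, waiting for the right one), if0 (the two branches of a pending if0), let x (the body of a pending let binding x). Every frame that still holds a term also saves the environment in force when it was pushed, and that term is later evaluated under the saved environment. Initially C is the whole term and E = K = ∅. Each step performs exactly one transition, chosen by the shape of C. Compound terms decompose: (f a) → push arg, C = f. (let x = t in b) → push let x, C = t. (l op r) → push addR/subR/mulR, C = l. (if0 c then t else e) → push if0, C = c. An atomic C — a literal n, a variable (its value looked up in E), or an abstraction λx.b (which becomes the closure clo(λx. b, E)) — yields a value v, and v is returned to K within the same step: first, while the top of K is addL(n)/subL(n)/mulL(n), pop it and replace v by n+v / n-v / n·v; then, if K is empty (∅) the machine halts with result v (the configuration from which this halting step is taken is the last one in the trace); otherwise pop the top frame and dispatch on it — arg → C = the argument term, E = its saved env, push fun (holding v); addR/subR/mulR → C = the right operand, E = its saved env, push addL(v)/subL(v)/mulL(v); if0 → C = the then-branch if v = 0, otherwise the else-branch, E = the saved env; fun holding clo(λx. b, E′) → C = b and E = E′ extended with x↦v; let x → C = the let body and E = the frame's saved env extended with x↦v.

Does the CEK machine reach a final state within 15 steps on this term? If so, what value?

Answer: DIVERGES (no final state within 15 steps)

Derivation:
step 0: ⟨C=(3 + ((λx. (x x)) (λx. (x x)))); E=∅; K=∅⟩
step 1: ⟨C=3; E=∅; K=[addR]⟩
step 2: ⟨C=((λx. (x x)) (λx. (x x))); E=∅; K=[addL(3)]⟩
step 3: ⟨C=(λx. (x x)); E=∅; K=[arg :: addL(3)]⟩
step 4: ⟨C=(λx. (x x)); E=∅; K=[fun :: addL(3)]⟩
step 5: ⟨C=(x x); E={x↦clo(λx. (x x), ∅)}; K=[addL(3)]⟩
step 6: ⟨C=x; E={x↦clo(λx. (x x), ∅)}; K=[arg :: addL(3)]⟩
step 7: ⟨C=x; E={x↦clo(λx. (x x), ∅)}; K=[fun :: addL(3)]⟩
… configuration repeats with period 3 (steps 5–7 recur indefinitely) …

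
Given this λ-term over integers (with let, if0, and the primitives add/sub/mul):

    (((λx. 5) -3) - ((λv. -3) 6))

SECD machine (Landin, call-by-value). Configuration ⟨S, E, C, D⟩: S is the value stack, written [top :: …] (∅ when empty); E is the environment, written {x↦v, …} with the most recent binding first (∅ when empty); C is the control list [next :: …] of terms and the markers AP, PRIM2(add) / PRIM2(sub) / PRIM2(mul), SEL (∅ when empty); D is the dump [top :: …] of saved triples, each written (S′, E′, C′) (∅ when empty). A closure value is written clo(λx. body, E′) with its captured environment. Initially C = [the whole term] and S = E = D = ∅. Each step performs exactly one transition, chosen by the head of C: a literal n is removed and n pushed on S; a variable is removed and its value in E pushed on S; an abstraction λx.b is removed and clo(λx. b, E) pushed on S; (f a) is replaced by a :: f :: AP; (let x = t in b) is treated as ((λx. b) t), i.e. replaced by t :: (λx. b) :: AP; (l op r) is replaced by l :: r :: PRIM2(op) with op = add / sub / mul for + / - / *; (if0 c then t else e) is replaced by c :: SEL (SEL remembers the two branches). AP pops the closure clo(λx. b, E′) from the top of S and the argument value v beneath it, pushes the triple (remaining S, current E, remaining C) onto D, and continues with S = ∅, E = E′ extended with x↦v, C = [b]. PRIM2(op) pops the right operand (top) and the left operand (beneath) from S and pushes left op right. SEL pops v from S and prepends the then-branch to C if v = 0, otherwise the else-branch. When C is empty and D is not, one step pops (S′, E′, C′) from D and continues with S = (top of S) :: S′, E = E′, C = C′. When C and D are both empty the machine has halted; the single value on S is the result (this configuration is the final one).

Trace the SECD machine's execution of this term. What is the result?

Answer: 8

Machine steps:
step 0: ⟨S=∅; E=∅; C=[(((λx. 5) -3) - ((λv. -3) 6))]; D=∅⟩
step 1: ⟨S=∅; E=∅; C=[((λx. 5) -3) :: ((λv. -3) 6) :: PRIM2(sub)]; D=∅⟩
step 2: ⟨S=∅; E=∅; C=[-3 :: (λx. 5) :: AP :: ((λv. -3) 6) :: PRIM2(sub)]; D=∅⟩
step 3: ⟨S=[-3]; E=∅; C=[(λx. 5) :: AP :: ((λv. -3) 6) :: PRIM2(sub)]; D=∅⟩
step 4: ⟨S=[clo(λx. 5, ∅) :: -3]; E=∅; C=[AP :: ((λv. -3) 6) :: PRIM2(sub)]; D=∅⟩
step 5: ⟨S=∅; E={x↦-3}; C=[5]; D=[(∅, ∅, [((λv. -3) 6) :: PRIM2(sub)])]⟩
step 6: ⟨S=[5]; E={x↦-3}; C=∅; D=[(∅, ∅, [((λv. -3) 6) :: PRIM2(sub)])]⟩
step 7: ⟨S=[5]; E=∅; C=[((λv. -3) 6) :: PRIM2(sub)]; D=∅⟩
step 8: ⟨S=[5]; E=∅; C=[6 :: (λv. -3) :: AP :: PRIM2(sub)]; D=∅⟩
step 9: ⟨S=[6 :: 5]; E=∅; C=[(λv. -3) :: AP :: PRIM2(sub)]; D=∅⟩
step 10: ⟨S=[clo(λv. -3, ∅) :: 6 :: 5]; E=∅; C=[AP :: PRIM2(sub)]; D=∅⟩
step 11: ⟨S=∅; E={v↦6}; C=[-3]; D=[([5], ∅, [PRIM2(sub)])]⟩
step 12: ⟨S=[-3]; E={v↦6}; C=∅; D=[([5], ∅, [PRIM2(sub)])]⟩
step 13: ⟨S=[-3 :: 5]; E=∅; C=[PRIM2(sub)]; D=∅⟩
step 14: ⟨S=[8]; E=∅; C=∅; D=∅⟩
→ final value 8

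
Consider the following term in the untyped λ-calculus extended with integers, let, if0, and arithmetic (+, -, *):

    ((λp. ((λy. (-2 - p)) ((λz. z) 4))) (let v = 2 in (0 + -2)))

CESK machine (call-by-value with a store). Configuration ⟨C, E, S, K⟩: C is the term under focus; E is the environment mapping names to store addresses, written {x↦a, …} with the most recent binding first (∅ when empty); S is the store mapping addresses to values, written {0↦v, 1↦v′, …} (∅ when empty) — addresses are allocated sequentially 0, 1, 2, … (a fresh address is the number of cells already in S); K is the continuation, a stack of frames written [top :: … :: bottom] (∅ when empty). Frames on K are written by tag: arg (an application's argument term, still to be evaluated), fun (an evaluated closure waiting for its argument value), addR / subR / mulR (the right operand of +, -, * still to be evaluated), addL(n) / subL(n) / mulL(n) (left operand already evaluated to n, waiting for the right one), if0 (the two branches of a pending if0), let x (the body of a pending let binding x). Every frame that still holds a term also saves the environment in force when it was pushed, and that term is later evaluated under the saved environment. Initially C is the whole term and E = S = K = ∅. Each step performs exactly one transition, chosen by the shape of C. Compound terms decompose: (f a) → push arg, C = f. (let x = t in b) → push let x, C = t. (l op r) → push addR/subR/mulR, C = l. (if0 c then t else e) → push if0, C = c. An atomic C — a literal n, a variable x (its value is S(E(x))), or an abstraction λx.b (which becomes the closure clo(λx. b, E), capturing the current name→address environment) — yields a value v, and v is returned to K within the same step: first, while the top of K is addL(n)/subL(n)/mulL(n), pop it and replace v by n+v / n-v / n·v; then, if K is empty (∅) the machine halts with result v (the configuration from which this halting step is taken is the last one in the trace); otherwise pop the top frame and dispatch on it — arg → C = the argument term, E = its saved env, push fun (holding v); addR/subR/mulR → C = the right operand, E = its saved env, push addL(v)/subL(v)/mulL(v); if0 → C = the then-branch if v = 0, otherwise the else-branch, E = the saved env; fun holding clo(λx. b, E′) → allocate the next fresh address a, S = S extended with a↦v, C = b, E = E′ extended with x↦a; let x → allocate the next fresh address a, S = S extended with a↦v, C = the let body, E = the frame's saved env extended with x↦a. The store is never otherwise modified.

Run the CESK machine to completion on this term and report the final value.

0. [C=((λp. ((λy. (-2 - p)) ((λz. z) 4))) (let v = 2 in (0 + -2))) | E=∅ | S=∅ | K=∅]
1. [C=(λp. ((λy. (-2 - p)) ((λz. z) 4))) | E=∅ | S=∅ | K=[arg]]
2. [C=(let v = 2 in (0 + -2)) | E=∅ | S=∅ | K=[fun]]
3. [C=2 | E=∅ | S=∅ | K=[let v :: fun]]
4. [C=(0 + -2) | E={v↦0} | S={0↦2} | K=[fun]]
5. [C=0 | E={v↦0} | S={0↦2} | K=[addR :: fun]]
6. [C=-2 | E={v↦0} | S={0↦2} | K=[addL(0) :: fun]]
7. [C=((λy. (-2 - p)) ((λz. z) 4)) | E={p↦1} | S={0↦2, 1↦-2} | K=∅]
8. [C=(λy. (-2 - p)) | E={p↦1} | S={0↦2, 1↦-2} | K=[arg]]
9. [C=((λz. z) 4) | E={p↦1} | S={0↦2, 1↦-2} | K=[fun]]
10. [C=(λz. z) | E={p↦1} | S={0↦2, 1↦-2} | K=[arg :: fun]]
11. [C=4 | E={p↦1} | S={0↦2, 1↦-2} | K=[fun :: fun]]
12. [C=z | E={z↦2, p↦1} | S={0↦2, 1↦-2, 2↦4} | K=[fun]]
13. [C=(-2 - p) | E={y↦3, p↦1} | S={0↦2, 1↦-2, 2↦4, 3↦4} | K=∅]
14. [C=-2 | E={y↦3, p↦1} | S={0↦2, 1↦-2, 2↦4, 3↦4} | K=[subR]]
15. [C=p | E={y↦3, p↦1} | S={0↦2, 1↦-2, 2↦4, 3↦4} | K=[subL(-2)]]
→ final value 0

Answer: 0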